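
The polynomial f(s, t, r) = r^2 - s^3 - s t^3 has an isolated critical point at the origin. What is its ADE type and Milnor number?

Type E_7, Milnor number mu = 7.

The Hessian of f at 0 is [[0, 0, 0], [0, 0, 0], [0, 0, 2]] with rank 1, so corank 2. A Groebner basis of the Jacobian ideal J(f) in C{s,t,r} is {s^3, s*t^2, 3*s^2 + t^3, r}; counting standard monomials gives mu = 7. Corank 2; j^3 = -s^3 is a perfect cube, so E-series; the 4-jet and mu = 7 give E_7.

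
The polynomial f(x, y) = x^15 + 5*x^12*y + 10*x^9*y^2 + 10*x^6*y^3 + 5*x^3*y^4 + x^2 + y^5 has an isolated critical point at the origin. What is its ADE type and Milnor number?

Type A_{4}, Milnor number mu = 4.

The Hessian of f at 0 has rank 1. Corank 1: A-series; mu = 4 gives A_4.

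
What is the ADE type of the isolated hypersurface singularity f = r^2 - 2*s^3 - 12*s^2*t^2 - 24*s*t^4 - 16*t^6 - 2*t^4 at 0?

The Hessian of f at 0 is [[0, 0, 0], [0, 0, 0], [0, 0, 2]] with rank 1, so corank 2. A Groebner basis of the Jacobian ideal J(f) in C{s,t,r} is {s^3, s^2*t, s^2/4 + s*t^2, t^3, r}; counting standard monomials gives mu = 6. Corank 2; j^3 = -2*s^3 is a perfect cube, so E-series; the 4-jet and mu = 6 give E_6.

E_{6}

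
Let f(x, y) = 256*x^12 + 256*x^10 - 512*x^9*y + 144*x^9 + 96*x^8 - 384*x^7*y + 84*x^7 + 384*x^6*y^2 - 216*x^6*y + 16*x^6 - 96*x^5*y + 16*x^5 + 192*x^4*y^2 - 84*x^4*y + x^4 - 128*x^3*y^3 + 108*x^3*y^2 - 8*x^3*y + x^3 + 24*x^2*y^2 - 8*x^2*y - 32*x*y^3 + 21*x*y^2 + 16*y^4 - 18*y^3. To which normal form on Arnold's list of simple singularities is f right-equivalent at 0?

The Hessian of f at 0 has rank 0. Corank 2; j^3 = (x - 3*y)^2*(x - 2*y) has shape L^2 M (L != M), so D-series; mu = 5 gives D_5.

D_{5}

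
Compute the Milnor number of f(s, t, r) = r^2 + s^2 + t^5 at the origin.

4

The Hessian of f at 0 has rank 2. Corank 1: A-series; mu = 4 gives A_4.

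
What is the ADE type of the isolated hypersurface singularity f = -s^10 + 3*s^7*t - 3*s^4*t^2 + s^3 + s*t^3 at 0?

E7

The Hessian of f at 0 has rank 0. Corank 2; j^3 = s^3 is a perfect cube, so E-series; the 4-jet and mu = 7 give E_7.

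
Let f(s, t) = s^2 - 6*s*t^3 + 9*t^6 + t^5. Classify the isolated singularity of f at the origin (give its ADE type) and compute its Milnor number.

The Hessian of f at 0 is [[2, 0], [0, 0]] with rank 1, so corank 1. A Groebner basis of the Jacobian ideal J(f) in C{s,t} is {-s/3 + t^3, s^2, s*t}; counting standard monomials gives mu = 4. Corank 1: A-series; mu = 4 gives A_4.

Type A4, Milnor number mu = 4.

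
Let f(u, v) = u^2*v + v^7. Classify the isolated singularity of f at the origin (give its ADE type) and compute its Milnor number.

Type D_8, Milnor number mu = 8.

The Hessian of f at 0 is [[0, 0], [0, 0]] with rank 0, so corank 2. A Groebner basis of the Jacobian ideal J(f) in C{u,v} is {u^2/7 + v^6, u^3, u*v}; counting standard monomials gives mu = 8. Corank 2; j^3 = u^2*v has shape L^2 M (L != M), so D-series; mu = 8 gives D_8.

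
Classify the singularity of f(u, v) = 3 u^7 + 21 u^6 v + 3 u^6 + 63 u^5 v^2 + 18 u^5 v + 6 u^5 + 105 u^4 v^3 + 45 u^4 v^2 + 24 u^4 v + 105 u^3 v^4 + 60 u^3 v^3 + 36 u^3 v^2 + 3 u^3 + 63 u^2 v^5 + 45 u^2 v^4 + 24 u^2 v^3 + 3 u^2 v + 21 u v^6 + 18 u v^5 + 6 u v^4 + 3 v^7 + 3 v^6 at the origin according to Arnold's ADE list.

D_7

The Hessian of f at 0 has rank 0. Corank 2; j^3 = 3*u^2*(u + v) has shape L^2 M (L != M), so D-series; mu = 7 gives D_7.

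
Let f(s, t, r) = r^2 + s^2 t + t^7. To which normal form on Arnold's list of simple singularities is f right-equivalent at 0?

The Hessian of f at 0 has rank 1. Corank 2; j^3 = s^2*t has shape L^2 M (L != M), so D-series; mu = 8 gives D_8.

D8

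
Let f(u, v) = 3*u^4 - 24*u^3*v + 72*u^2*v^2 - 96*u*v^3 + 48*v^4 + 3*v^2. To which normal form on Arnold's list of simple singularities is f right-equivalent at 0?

The Hessian of f at 0 is [[0, 0], [0, 6]] with rank 1, so corank 1. A Groebner basis of the Jacobian ideal J(f) in C{u,v} is {u^3, v}; counting standard monomials gives mu = 3. Corank 1: A-series; mu = 3 gives A_3.

A3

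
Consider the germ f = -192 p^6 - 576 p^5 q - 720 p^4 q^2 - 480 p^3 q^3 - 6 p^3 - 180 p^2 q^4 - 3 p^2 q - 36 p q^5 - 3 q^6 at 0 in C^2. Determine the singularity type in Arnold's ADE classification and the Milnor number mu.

Type D_7, Milnor number mu = 7.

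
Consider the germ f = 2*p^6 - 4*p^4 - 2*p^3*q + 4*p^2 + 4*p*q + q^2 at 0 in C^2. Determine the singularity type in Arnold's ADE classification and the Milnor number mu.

Type A5, Milnor number mu = 5.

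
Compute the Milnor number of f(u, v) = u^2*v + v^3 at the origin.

4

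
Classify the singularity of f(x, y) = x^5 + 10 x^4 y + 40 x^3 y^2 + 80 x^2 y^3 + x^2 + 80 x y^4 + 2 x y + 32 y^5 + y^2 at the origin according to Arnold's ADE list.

A_{4}

The Hessian of f at 0 has rank 1. Corank 1: A-series; mu = 4 gives A_4.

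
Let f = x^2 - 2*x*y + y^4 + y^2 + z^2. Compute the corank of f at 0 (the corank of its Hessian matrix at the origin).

1

Hessian at 0 has rank 2.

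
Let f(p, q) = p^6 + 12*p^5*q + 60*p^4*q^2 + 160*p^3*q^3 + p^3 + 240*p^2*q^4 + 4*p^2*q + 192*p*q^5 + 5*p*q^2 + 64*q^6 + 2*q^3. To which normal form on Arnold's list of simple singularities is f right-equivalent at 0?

D_{7}

The Hessian of f at 0 is [[0, 0], [0, 0]] with rank 0, so corank 2. A Groebner basis of the Jacobian ideal J(f) in C{p,q} is {-p*q/6 + q^5 - q^2/6, p*q^2 + q^3, p^2 + 3*p*q + 2*q^2}; counting standard monomials gives mu = 7. Corank 2; j^3 = (p + q)^2*(p + 2*q) has shape L^2 M (L != M), so D-series; mu = 7 gives D_7.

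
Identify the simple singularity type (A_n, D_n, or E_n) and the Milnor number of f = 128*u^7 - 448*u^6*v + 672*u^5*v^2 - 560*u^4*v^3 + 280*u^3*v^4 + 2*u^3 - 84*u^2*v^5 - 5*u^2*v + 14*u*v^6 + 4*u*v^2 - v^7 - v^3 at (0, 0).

The Hessian of f at 0 is [[0, 0], [0, 0]] with rank 0, so corank 2. A Groebner basis of the Jacobian ideal J(f) in C{u,v} is {-u*v/14 + v^6 + v^2/14, u*v^2 - v^3, u^2 - 3*u*v/2 + v^2/2}; counting standard monomials gives mu = 8. Corank 2; j^3 = (u - v)^2*(2*u - v) has shape L^2 M (L != M), so D-series; mu = 8 gives D_8.

Type D8, Milnor number mu = 8.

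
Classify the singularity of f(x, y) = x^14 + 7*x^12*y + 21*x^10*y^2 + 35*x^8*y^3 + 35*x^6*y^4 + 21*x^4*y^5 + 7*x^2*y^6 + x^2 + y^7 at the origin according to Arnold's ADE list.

A6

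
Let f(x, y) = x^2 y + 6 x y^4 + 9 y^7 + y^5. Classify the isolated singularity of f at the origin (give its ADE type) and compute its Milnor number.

The Hessian of f at 0 is [[0, 0], [0, 0]] with rank 0, so corank 2. A Groebner basis of the Jacobian ideal J(f) in C{x,y} is {x*y/3 + y^4, x*y^2, x^2 - 5*x*y/3}; counting standard monomials gives mu = 6. Corank 2; j^3 = x^2*y has shape L^2 M (L != M), so D-series; mu = 6 gives D_6.

Type D6, Milnor number mu = 6.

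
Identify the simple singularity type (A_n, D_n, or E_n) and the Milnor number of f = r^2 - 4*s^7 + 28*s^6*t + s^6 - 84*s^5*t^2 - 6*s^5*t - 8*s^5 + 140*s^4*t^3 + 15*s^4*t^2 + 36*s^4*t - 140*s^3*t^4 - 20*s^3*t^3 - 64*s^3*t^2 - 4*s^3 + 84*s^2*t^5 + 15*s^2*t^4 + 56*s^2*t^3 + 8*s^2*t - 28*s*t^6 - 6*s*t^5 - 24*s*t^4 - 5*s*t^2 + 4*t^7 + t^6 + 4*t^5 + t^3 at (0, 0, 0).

The Hessian of f at 0 has rank 1. Corank 2; j^3 = -(s - t)*(2*s - t)^2 has shape L^2 M (L != M), so D-series; mu = 7 gives D_7.

Type D7, Milnor number mu = 7.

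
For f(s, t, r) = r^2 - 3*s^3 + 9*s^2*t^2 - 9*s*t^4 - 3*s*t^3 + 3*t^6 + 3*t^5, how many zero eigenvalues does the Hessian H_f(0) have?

Hessian at 0 has rank 1.

2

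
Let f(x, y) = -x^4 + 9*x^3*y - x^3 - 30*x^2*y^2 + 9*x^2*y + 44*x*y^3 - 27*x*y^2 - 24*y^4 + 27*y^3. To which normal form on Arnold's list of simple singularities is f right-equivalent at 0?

E_7

The Hessian of f at 0 is [[0, 0], [0, 0]] with rank 0, so corank 2. A Groebner basis of the Jacobian ideal J(f) in C{x,y} is {3*x^2 - 18*x*y + y^4 + y^3 + 27*y^2, x^3 + 45*x^2 - 270*x*y - 12*y^3 + 405*y^2, x^2*y + 11*x^2 - 66*x*y - 16*y^3/3 + 99*y^2, 2*x^2 + x*y^2 - 12*x*y - 7*y^3/3 + 18*y^2}; counting standard monomials gives mu = 7. Corank 2; j^3 = -(x - 3*y)^3 is a perfect cube, so E-series; the 4-jet and mu = 7 give E_7.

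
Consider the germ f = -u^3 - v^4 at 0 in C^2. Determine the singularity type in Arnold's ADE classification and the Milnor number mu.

Type E_6, Milnor number mu = 6.

The Hessian of f at 0 has rank 0. Corank 2; j^3 = -u^3 is a perfect cube, so E-series; the 4-jet and mu = 6 give E_6.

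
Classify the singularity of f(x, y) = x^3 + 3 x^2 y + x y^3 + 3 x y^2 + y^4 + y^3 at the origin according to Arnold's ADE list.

E_7

The Hessian of f at 0 has rank 0. Corank 2; j^3 = (x + y)^3 is a perfect cube, so E-series; the 4-jet and mu = 7 give E_7.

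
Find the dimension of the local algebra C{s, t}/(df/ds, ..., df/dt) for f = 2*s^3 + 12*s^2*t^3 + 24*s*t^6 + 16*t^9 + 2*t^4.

6

The Hessian of f at 0 has rank 0. Corank 2; j^3 = 2*s^3 is a perfect cube, so E-series; the 4-jet and mu = 6 give E_6.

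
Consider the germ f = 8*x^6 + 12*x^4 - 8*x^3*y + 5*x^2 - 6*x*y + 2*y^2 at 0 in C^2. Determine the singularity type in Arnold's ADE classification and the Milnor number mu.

Type A_1, Milnor number mu = 1.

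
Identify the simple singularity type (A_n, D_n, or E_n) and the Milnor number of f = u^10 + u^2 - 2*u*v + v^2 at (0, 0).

The Hessian of f at 0 has rank 1. Corank 1: A-series; mu = 9 gives A_9.

Type A_{9}, Milnor number mu = 9.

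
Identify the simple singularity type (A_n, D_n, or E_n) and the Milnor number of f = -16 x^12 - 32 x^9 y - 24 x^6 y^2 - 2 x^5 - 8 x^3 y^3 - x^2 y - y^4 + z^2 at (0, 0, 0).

Type D_5, Milnor number mu = 5.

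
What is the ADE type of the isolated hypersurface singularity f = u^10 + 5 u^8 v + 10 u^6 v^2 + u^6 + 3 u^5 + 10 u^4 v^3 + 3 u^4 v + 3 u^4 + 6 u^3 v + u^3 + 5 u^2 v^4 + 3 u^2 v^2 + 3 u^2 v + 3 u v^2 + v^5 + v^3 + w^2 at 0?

E8

The Hessian of f at 0 has rank 1. Corank 2; j^3 = (u + v)^3 is a perfect cube, so E-series; the 5-jet and mu = 8 give E_8.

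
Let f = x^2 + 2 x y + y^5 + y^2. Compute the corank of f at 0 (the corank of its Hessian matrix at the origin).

1

Hessian at 0 has rank 1.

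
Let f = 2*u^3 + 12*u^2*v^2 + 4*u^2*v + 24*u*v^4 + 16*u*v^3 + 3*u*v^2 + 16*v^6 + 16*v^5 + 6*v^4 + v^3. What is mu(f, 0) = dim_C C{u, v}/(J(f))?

The Hessian of f at 0 is [[0, 0], [0, 0]] with rank 0, so corank 2. A Groebner basis of the Jacobian ideal J(f) in C{u,v} is {v^3, u^2 - 3*v^2/2, u*v + 3*v^2/2}; counting standard monomials gives mu = 4. Corank 2; j^3 = (u + v)*(2*u^2 + 2*u*v + v^2) splits into three distinct lines over C (the quadratic factor has nonzero discriminant), so D_4.

4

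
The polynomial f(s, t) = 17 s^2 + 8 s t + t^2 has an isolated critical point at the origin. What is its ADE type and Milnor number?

Type A_{1}, Milnor number mu = 1.

The Hessian of f at 0 is [[34, 8], [8, 2]] with rank 2, so corank 0. A Groebner basis of the Jacobian ideal J(f) in C{s,t} is {s, t}; counting standard monomials gives mu = 1. Corank 0: nondegenerate Morse point, so A_1.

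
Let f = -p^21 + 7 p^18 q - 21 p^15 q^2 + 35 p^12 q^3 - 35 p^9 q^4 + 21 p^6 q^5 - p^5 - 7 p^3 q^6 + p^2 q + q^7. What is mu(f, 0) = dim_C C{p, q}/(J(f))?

The Hessian of f at 0 has rank 0. Corank 2; j^3 = p^2*q has shape L^2 M (L != M), so D-series; mu = 8 gives D_8.

8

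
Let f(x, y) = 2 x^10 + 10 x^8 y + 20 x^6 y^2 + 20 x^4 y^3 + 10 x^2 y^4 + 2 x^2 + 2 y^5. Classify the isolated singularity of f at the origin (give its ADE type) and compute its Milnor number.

Type A_{4}, Milnor number mu = 4.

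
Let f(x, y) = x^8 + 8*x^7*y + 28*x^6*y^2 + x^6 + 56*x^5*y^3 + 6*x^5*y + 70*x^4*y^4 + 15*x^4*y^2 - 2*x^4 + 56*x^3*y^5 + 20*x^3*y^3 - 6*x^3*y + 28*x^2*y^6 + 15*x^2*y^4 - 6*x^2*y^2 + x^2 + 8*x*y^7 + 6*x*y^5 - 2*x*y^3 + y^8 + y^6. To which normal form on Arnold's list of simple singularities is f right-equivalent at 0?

The Hessian of f at 0 has rank 1. Corank 1: A-series; mu = 7 gives A_7.

A7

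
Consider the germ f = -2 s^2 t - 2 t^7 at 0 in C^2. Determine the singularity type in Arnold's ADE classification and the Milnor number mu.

Type D_8, Milnor number mu = 8.

The Hessian of f at 0 has rank 0. Corank 2; j^3 = -2*s^2*t has shape L^2 M (L != M), so D-series; mu = 8 gives D_8.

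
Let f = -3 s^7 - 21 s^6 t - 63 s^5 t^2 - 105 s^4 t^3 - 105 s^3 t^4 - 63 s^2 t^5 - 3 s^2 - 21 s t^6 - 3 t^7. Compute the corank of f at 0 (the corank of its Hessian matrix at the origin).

Hessian at 0 has rank 1.

1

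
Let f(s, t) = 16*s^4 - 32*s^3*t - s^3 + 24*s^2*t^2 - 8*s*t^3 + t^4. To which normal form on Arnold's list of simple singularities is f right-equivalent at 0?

E6

The Hessian of f at 0 has rank 0. Corank 2; j^3 = -s^3 is a perfect cube, so E-series; the 4-jet and mu = 6 give E_6.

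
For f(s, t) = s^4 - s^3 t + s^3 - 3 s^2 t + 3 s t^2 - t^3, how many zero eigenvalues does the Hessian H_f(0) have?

Hessian at 0 has rank 0.

2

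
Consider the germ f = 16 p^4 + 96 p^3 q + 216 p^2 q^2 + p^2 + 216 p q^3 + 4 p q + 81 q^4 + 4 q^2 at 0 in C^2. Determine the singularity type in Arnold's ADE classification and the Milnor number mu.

Type A_3, Milnor number mu = 3.

The Hessian of f at 0 has rank 1. Corank 1: A-series; mu = 3 gives A_3.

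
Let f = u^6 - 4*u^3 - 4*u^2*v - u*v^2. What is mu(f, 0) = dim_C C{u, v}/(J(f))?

7

The Hessian of f at 0 is [[0, 0], [0, 0]] with rank 0, so corank 2. A Groebner basis of the Jacobian ideal J(f) in C{u,v} is {32*u*v/3 + v^5 + 16*v^2/3, u*v^2 + v^3/2, u^2 + u*v/2}; counting standard monomials gives mu = 7. Corank 2; j^3 = -u*(2*u + v)^2 has shape L^2 M (L != M), so D-series; mu = 7 gives D_7.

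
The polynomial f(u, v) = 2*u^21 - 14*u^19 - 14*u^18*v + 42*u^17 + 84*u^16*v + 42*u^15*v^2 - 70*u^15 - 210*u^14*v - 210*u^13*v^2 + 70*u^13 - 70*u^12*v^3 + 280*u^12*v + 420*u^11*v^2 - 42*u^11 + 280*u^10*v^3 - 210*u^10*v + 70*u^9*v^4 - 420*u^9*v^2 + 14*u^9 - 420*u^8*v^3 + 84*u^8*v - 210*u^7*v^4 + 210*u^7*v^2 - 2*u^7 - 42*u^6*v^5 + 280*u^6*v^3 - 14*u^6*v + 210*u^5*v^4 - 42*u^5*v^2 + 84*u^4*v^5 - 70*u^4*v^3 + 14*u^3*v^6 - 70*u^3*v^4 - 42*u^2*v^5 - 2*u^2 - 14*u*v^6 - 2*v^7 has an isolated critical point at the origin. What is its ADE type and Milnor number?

Type A6, Milnor number mu = 6.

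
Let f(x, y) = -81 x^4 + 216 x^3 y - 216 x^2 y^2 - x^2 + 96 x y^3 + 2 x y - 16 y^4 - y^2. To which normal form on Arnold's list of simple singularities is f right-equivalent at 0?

The Hessian of f at 0 is [[-2, 2], [2, -2]] with rank 1, so corank 1. A Groebner basis of the Jacobian ideal J(f) in C{x,y} is {y^3, x - y}; counting standard monomials gives mu = 3. Corank 1: A-series; mu = 3 gives A_3.

A3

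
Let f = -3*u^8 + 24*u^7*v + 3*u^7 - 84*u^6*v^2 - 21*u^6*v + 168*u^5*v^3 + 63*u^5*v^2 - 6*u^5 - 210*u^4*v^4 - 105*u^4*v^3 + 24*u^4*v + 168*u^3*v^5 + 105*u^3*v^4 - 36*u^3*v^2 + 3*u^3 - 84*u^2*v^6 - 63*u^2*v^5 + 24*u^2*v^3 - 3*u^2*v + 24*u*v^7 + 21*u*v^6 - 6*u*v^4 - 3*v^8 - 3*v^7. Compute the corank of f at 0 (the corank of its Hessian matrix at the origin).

2

The Hessian at 0 is [[0, 0], [0, 0]] of rank 0; hence corank 2.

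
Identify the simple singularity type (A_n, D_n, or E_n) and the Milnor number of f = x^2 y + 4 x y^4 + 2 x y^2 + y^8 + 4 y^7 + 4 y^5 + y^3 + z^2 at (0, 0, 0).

Type D_9, Milnor number mu = 9.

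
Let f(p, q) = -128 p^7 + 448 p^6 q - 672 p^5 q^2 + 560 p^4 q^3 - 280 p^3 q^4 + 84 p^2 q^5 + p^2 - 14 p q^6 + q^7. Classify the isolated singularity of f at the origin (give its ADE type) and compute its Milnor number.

Type A6, Milnor number mu = 6.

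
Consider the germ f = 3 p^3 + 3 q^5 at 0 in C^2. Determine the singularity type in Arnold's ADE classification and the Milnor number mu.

Type E8, Milnor number mu = 8.

The Hessian of f at 0 has rank 0. Corank 2; j^3 = 3*p^3 is a perfect cube, so E-series; the 5-jet and mu = 8 give E_8.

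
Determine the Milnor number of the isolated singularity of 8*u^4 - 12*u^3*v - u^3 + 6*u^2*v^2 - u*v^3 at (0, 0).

The Hessian of f at 0 has rank 0. Corank 2; j^3 = -u^3 is a perfect cube, so E-series; the 4-jet and mu = 7 give E_7.

7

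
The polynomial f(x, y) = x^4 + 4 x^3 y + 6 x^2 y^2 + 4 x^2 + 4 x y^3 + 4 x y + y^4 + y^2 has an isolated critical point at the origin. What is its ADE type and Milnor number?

Type A_{3}, Milnor number mu = 3.

The Hessian of f at 0 has rank 1. Corank 1: A-series; mu = 3 gives A_3.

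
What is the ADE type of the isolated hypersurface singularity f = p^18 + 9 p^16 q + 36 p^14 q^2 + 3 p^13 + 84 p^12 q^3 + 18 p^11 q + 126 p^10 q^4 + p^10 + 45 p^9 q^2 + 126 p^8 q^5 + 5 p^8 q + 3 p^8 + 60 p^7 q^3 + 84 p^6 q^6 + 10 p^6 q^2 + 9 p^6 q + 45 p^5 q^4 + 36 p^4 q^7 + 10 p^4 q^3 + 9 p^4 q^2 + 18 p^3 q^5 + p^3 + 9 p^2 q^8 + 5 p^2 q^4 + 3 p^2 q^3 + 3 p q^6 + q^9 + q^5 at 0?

E_{8}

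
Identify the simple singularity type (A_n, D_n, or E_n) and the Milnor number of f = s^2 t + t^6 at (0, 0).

The Hessian of f at 0 has rank 0. Corank 2; j^3 = s^2*t has shape L^2 M (L != M), so D-series; mu = 7 gives D_7.

Type D_7, Milnor number mu = 7.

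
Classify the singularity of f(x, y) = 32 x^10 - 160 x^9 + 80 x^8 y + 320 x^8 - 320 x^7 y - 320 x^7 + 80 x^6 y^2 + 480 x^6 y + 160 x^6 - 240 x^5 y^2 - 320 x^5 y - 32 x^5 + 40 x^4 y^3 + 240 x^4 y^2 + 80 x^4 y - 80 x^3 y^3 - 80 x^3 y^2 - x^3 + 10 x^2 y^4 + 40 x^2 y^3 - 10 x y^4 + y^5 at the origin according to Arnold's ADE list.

The Hessian of f at 0 has rank 0. Corank 2; j^3 = -x^3 is a perfect cube, so E-series; the 5-jet and mu = 8 give E_8.

E8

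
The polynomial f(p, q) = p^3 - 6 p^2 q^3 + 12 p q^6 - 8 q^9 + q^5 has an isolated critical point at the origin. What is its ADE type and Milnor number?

Type E_8, Milnor number mu = 8.

The Hessian of f at 0 has rank 0. Corank 2; j^3 = p^3 is a perfect cube, so E-series; the 5-jet and mu = 8 give E_8.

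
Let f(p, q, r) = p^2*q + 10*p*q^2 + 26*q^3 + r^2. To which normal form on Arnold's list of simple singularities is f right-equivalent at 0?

D_4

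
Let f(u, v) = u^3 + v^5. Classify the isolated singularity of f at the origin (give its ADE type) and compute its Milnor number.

The Hessian of f at 0 is [[0, 0], [0, 0]] with rank 0, so corank 2. A Groebner basis of the Jacobian ideal J(f) in C{u,v} is {v^4, u^2}; counting standard monomials gives mu = 8. Corank 2; j^3 = u^3 is a perfect cube, so E-series; the 5-jet and mu = 8 give E_8.

Type E_8, Milnor number mu = 8.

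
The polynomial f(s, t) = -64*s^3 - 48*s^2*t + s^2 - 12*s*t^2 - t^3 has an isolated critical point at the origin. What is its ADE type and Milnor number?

The Hessian of f at 0 has rank 1. Corank 1: A-series; mu = 2 gives A_2.

Type A2, Milnor number mu = 2.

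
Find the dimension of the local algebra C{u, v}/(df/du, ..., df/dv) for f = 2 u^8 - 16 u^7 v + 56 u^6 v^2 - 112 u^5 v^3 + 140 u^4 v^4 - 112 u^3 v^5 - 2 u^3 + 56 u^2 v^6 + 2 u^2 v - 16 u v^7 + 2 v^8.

9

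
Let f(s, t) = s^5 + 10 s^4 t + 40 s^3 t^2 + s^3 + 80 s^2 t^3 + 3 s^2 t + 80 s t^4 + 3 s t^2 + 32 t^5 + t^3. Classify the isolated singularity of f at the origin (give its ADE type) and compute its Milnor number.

The Hessian of f at 0 is [[0, 0], [0, 0]] with rank 0, so corank 2. A Groebner basis of the Jacobian ideal J(f) in C{s,t} is {t^5, s*t^3 + 5*t^4/4, s^2 + 2*s*t + t^2}; counting standard monomials gives mu = 8. Corank 2; j^3 = (s + t)^3 is a perfect cube, so E-series; the 5-jet and mu = 8 give E_8.

Type E8, Milnor number mu = 8.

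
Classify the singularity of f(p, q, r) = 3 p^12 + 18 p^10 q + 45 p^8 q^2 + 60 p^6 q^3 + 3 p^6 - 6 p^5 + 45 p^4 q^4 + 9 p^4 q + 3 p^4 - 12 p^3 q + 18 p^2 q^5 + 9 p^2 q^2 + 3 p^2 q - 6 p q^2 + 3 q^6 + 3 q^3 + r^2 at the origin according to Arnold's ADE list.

D7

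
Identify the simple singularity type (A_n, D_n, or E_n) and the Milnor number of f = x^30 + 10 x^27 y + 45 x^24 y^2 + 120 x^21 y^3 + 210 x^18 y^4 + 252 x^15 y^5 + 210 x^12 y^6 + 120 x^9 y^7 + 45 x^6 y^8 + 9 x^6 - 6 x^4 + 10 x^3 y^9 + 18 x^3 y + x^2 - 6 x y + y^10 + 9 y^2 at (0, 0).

Type A9, Milnor number mu = 9.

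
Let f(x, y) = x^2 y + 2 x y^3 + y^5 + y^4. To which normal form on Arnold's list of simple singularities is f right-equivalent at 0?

D_{5}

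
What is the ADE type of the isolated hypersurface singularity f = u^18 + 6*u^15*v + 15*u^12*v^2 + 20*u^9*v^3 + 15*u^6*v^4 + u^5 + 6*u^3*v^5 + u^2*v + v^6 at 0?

The Hessian of f at 0 is [[0, 0], [0, 0]] with rank 0, so corank 2. A Groebner basis of the Jacobian ideal J(f) in C{u,v} is {u^2/6 + v^5, u^3, u*v}; counting standard monomials gives mu = 7. Corank 2; j^3 = u^2*v has shape L^2 M (L != M), so D-series; mu = 7 gives D_7.

D_{7}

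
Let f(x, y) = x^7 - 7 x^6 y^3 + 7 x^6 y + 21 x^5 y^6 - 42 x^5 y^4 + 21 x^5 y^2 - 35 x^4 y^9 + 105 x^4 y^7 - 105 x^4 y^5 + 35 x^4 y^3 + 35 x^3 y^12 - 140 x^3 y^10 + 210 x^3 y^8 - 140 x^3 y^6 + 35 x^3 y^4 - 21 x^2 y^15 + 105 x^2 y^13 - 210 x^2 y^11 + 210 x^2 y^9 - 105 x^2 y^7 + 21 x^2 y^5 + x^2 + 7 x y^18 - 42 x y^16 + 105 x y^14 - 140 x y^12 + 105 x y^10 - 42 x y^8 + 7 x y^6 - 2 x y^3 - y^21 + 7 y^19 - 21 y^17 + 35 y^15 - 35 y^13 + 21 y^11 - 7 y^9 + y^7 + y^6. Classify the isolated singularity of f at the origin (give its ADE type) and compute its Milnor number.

Type A_6, Milnor number mu = 6.

The Hessian of f at 0 has rank 1. Corank 1: A-series; mu = 6 gives A_6.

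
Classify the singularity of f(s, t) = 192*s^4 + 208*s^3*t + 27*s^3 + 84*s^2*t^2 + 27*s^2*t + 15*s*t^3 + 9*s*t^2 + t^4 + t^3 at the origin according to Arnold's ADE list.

The Hessian of f at 0 has rank 0. Corank 2; j^3 = (3*s + t)^3 is a perfect cube, so E-series; the 4-jet and mu = 7 give E_7.

E7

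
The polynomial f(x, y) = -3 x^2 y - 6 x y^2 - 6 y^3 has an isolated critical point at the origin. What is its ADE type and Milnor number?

Type D4, Milnor number mu = 4.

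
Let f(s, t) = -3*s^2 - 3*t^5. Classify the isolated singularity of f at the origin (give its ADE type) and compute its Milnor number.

Type A_{4}, Milnor number mu = 4.

The Hessian of f at 0 is [[-6, 0], [0, 0]] with rank 1, so corank 1. A Groebner basis of the Jacobian ideal J(f) in C{s,t} is {t^4, s}; counting standard monomials gives mu = 4. Corank 1: A-series; mu = 4 gives A_4.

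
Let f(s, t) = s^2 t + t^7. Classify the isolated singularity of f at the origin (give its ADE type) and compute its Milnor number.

Type D_{8}, Milnor number mu = 8.

The Hessian of f at 0 has rank 0. Corank 2; j^3 = s^2*t has shape L^2 M (L != M), so D-series; mu = 8 gives D_8.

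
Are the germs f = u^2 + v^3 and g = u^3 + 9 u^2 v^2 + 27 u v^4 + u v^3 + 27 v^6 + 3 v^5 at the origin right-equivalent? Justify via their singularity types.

No.

The Hessian of f at 0 is [[2, 0], [0, 0]] with rank 1, so corank 1. A Groebner basis of the Jacobian ideal J(f) in C{u,v} is {v^2, u}; counting standard monomials gives mu = 2. Corank 1: A-series; mu = 2 gives A_2. The Hessian of g at 0 is [[0, 0], [0, 0]] with rank 0, so corank 2. A Groebner basis of the Jacobian ideal J(g) in C{u,v} is {-u^2/9 + v^4 - v^3/27, u^3, u^2*v + u^2/27 + v^3/81, u^2/3 + u*v^2 + v^3/9}; counting standard monomials gives mu = 7. Corank 2; j^3 = u^3 is a perfect cube, so E-series; the 4-jet and mu = 7 give E_7. f is A_2 but g is E_7, hence not right-equivalent.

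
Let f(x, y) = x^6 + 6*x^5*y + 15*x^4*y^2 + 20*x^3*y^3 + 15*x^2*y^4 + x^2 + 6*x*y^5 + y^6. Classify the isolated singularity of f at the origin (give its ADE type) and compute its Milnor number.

Type A5, Milnor number mu = 5.

The Hessian of f at 0 has rank 1. Corank 1: A-series; mu = 5 gives A_5.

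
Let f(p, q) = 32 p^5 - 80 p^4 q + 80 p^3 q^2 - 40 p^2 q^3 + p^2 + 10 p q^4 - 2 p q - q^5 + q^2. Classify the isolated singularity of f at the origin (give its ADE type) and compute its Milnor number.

Type A4, Milnor number mu = 4.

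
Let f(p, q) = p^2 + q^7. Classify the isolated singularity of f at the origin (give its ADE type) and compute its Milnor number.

Type A6, Milnor number mu = 6.

The Hessian of f at 0 is [[2, 0], [0, 0]] with rank 1, so corank 1. A Groebner basis of the Jacobian ideal J(f) in C{p,q} is {q^6, p}; counting standard monomials gives mu = 6. Corank 1: A-series; mu = 6 gives A_6.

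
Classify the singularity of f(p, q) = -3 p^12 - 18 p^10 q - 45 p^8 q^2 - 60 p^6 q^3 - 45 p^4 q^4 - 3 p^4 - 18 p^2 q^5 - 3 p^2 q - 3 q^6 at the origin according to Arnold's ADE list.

The Hessian of f at 0 has rank 0. Corank 2; j^3 = -3*p^2*q has shape L^2 M (L != M), so D-series; mu = 7 gives D_7.

D7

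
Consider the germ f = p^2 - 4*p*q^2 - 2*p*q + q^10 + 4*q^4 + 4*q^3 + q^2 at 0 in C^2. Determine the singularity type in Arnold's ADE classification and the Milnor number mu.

Type A_{9}, Milnor number mu = 9.

The Hessian of f at 0 is [[2, -2], [-2, 2]] with rank 1, so corank 1. A Groebner basis of the Jacobian ideal J(f) in C{p,q} is {p^5 - 5*p^4 + 15*p^3*q - 35*p^3/4 + 27*p^2*q/2 - 23*p^2/8 + 27*p*q/8 - p/4 + q/4, p^4*q - 2*p^4 + 5*p^3*q - 5*p^3/2 + 15*p^2*q/4 - 3*p^2/4 + 7*p*q/8 - p/16 + q/16, -p/2 + q^2 + q/2}; counting standard monomials gives mu = 9. Corank 1: A-series; mu = 9 gives A_9.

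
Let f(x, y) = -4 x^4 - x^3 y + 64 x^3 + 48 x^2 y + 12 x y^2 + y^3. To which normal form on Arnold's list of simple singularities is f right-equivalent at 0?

E_{7}

The Hessian of f at 0 has rank 0. Corank 2; j^3 = (4*x + y)^3 is a perfect cube, so E-series; the 4-jet and mu = 7 give E_7.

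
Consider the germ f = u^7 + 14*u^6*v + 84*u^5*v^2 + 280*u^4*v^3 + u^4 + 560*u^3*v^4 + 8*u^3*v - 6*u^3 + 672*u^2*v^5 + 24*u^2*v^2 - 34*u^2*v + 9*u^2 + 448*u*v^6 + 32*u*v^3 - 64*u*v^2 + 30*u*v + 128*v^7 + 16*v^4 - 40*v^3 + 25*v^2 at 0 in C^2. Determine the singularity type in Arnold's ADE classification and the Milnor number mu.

Type A_6, Milnor number mu = 6.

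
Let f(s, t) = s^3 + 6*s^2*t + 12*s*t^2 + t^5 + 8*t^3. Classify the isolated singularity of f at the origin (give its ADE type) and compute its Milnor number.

Type E8, Milnor number mu = 8.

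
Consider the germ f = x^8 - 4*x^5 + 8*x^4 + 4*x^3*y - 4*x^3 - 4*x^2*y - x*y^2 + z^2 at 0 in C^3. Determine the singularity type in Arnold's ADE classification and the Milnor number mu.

Type D_9, Milnor number mu = 9.

The Hessian of f at 0 is [[0, 0, 0], [0, 0, 0], [0, 0, 2]] with rank 1, so corank 2. A Groebner basis of the Jacobian ideal J(f) in C{x,y,z} is {x^2*y^2 - x*y^2 - y^3/2, 18*x^2*y + 8*x^2 + x*y^3 + 12*x*y^2 + 2*x*y + 3*y^3 - y^2, -104*x^2*y - 48*x^2 - 56*x*y^2 - 8*x*y + y^4 - 12*y^3 + 8*y^2, x^3 - x^2 - x*y/2, z}; counting standard monomials gives mu = 9. Corank 2; j^3 = -x*(2*x + y)^2 has shape L^2 M (L != M), so D-series; mu = 9 gives D_9.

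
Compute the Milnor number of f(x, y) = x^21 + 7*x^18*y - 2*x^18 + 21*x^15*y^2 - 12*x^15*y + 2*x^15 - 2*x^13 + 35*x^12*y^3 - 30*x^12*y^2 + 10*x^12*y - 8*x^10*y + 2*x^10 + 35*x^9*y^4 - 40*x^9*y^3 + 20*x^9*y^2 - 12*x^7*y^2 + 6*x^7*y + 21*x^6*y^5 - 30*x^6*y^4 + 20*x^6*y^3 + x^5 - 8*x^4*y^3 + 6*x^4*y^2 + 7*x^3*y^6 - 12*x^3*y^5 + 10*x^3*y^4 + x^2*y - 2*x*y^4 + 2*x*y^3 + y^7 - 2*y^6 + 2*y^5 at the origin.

6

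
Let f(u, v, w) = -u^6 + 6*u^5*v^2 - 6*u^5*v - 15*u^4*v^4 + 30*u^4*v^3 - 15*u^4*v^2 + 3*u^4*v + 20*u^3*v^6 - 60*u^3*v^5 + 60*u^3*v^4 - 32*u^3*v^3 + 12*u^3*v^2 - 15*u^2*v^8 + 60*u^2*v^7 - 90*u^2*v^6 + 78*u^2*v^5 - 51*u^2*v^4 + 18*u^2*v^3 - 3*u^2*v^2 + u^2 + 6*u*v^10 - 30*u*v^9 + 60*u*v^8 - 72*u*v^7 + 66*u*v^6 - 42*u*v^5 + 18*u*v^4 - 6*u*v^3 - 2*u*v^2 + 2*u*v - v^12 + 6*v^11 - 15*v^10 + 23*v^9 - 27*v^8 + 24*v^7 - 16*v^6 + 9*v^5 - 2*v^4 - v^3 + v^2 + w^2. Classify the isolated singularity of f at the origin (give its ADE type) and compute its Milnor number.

The Hessian of f at 0 has rank 2. Corank 1: A-series; mu = 2 gives A_2.

Type A2, Milnor number mu = 2.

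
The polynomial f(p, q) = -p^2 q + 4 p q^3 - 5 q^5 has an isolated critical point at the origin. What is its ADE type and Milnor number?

The Hessian of f at 0 has rank 0. Corank 2; j^3 = -p^2*q has shape L^2 M (L != M), so D-series; mu = 6 gives D_6.

Type D_{6}, Milnor number mu = 6.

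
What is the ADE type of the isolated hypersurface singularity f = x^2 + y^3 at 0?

A2

The Hessian of f at 0 has rank 1. Corank 1: A-series; mu = 2 gives A_2.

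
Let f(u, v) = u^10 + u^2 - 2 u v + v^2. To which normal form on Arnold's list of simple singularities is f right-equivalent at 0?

A_9

The Hessian of f at 0 has rank 1. Corank 1: A-series; mu = 9 gives A_9.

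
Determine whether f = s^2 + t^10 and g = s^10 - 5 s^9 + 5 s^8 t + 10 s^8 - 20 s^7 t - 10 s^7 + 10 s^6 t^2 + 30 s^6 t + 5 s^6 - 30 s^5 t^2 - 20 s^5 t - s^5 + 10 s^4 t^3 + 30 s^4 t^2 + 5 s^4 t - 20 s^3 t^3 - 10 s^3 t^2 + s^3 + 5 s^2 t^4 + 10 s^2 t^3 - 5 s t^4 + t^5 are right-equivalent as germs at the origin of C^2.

The Hessian of f at 0 is [[2, 0], [0, 0]] with rank 1, so corank 1. A Groebner basis of the Jacobian ideal J(f) in C{s,t} is {t^9, s}; counting standard monomials gives mu = 9. Corank 1: A-series; mu = 9 gives A_9. The Hessian of g at 0 is [[0, 0], [0, 0]] with rank 0, so corank 2. A Groebner basis of the Jacobian ideal J(g) in C{s,t} is {t^5, s*t^3 - t^4/4, s^2}; counting standard monomials gives mu = 8. Corank 2; j^3 = s^3 is a perfect cube, so E-series; the 5-jet and mu = 8 give E_8. f is A_9 but g is E_8, hence not right-equivalent.

No.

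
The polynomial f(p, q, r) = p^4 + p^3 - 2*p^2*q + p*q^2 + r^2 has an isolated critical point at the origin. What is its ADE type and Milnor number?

Type D_5, Milnor number mu = 5.

The Hessian of f at 0 has rank 1. Corank 2; j^3 = p*(p - q)^2 has shape L^2 M (L != M), so D-series; mu = 5 gives D_5.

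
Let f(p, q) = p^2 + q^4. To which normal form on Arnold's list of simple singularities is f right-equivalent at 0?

A_3

The Hessian of f at 0 has rank 1. Corank 1: A-series; mu = 3 gives A_3.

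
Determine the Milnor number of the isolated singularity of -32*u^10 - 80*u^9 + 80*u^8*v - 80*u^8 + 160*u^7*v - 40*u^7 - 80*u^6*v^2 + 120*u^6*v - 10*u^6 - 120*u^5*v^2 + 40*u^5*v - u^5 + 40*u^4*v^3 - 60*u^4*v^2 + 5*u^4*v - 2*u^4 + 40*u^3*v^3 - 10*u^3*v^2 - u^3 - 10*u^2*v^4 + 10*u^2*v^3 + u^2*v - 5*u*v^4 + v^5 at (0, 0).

6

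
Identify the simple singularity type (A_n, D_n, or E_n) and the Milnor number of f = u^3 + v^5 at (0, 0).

Type E_{8}, Milnor number mu = 8.

The Hessian of f at 0 has rank 0. Corank 2; j^3 = u^3 is a perfect cube, so E-series; the 5-jet and mu = 8 give E_8.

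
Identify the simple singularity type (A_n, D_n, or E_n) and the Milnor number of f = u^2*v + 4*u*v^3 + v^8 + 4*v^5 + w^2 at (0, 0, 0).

Type D_{9}, Milnor number mu = 9.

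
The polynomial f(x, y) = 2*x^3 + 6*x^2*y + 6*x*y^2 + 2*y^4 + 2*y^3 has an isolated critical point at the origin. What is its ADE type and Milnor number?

Type E_6, Milnor number mu = 6.

The Hessian of f at 0 is [[0, 0], [0, 0]] with rank 0, so corank 2. A Groebner basis of the Jacobian ideal J(f) in C{x,y} is {y^3, x^2 + 2*x*y + y^2}; counting standard monomials gives mu = 6. Corank 2; j^3 = 2*(x + y)^3 is a perfect cube, so E-series; the 4-jet and mu = 6 give E_6.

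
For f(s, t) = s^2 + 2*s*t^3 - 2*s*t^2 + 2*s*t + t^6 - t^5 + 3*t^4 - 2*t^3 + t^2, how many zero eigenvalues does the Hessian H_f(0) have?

1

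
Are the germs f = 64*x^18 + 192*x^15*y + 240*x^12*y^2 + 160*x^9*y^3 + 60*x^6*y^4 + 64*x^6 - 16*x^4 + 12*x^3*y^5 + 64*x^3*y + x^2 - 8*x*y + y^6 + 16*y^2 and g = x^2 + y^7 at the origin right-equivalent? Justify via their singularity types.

No.

The Hessian of f at 0 is [[2, -8], [-8, 32]] with rank 1, so corank 1. A Groebner basis of the Jacobian ideal J(f) in C{x,y} is {x*y^2 - x/128 + y/32, -x/512 + y^3 + y/128, x^2 - 8*x*y + 16*y^2}; counting standard monomials gives mu = 5. Corank 1: A-series; mu = 5 gives A_5. The Hessian of g at 0 is [[2, 0], [0, 0]] with rank 1, so corank 1. A Groebner basis of the Jacobian ideal J(g) in C{x,y} is {y^6, x}; counting standard monomials gives mu = 6. Corank 1: A-series; mu = 6 gives A_6. f is A_5 but g is A_6, hence not right-equivalent.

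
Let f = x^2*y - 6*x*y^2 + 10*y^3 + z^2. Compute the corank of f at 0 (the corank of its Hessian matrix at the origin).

2

The Hessian at 0 is [[0, 0, 0], [0, 0, 0], [0, 0, 2]] of rank 1; hence corank 2.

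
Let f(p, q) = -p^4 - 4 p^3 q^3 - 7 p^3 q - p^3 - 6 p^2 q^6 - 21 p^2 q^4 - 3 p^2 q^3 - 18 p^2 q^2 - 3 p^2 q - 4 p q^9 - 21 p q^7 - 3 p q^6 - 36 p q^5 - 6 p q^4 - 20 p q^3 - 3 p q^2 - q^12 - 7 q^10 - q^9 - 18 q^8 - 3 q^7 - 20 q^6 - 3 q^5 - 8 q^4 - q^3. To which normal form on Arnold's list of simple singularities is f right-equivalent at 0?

The Hessian of f at 0 is [[0, 0], [0, 0]] with rank 0, so corank 2. A Groebner basis of the Jacobian ideal J(f) in C{p,q} is {3*p^2 + 6*p*q + q^4 + q^3 + 3*q^2, p^3 + 9*p^2 + 18*p*q + 4*q^3 + 9*q^2, p^2*q - 5*p^2 - 10*p*q - 8*q^3/3 - 5*q^2, 2*p^2 + p*q^2 + 4*p*q + 5*q^3/3 + 2*q^2}; counting standard monomials gives mu = 7. Corank 2; j^3 = -(p + q)^3 is a perfect cube, so E-series; the 4-jet and mu = 7 give E_7.

E_7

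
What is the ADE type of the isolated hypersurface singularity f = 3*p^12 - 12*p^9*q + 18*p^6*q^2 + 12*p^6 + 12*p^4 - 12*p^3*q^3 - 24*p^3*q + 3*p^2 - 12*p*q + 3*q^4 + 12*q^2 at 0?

A_{3}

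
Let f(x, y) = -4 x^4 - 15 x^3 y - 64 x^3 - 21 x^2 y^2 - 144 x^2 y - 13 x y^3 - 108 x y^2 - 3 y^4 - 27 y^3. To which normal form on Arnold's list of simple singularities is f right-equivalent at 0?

E_7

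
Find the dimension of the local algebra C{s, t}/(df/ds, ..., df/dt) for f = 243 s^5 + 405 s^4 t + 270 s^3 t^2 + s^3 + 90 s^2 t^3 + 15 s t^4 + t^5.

The Hessian of f at 0 is [[0, 0], [0, 0]] with rank 0, so corank 2. A Groebner basis of the Jacobian ideal J(f) in C{s,t} is {t^5, s*t^3 + t^4/12, s^2}; counting standard monomials gives mu = 8. Corank 2; j^3 = s^3 is a perfect cube, so E-series; the 5-jet and mu = 8 give E_8.

8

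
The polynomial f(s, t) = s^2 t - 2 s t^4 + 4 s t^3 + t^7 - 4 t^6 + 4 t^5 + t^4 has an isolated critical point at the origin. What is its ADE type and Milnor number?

Type D5, Milnor number mu = 5.

The Hessian of f at 0 is [[0, 0], [0, 0]] with rank 0, so corank 2. A Groebner basis of the Jacobian ideal J(f) in C{s,t} is {s*t^2, s*t/2 + t^3, s^2 - 2*s*t}; counting standard monomials gives mu = 5. Corank 2; j^3 = s^2*t has shape L^2 M (L != M), so D-series; mu = 5 gives D_5.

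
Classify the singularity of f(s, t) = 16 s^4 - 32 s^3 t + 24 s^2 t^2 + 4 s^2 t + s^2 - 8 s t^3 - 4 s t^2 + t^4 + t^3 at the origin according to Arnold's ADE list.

The Hessian of f at 0 has rank 1. Corank 1: A-series; mu = 2 gives A_2.

A2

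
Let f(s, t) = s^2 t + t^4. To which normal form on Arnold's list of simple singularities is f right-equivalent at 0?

D5

The Hessian of f at 0 has rank 0. Corank 2; j^3 = s^2*t has shape L^2 M (L != M), so D-series; mu = 5 gives D_5.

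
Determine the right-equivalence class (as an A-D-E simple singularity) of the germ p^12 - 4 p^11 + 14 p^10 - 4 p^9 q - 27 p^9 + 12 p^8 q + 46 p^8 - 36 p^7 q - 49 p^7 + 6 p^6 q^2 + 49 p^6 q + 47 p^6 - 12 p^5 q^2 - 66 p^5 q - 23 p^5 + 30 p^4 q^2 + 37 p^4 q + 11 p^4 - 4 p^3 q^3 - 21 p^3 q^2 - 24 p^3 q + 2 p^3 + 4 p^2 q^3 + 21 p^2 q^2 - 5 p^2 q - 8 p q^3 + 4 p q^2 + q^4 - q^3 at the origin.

D5

The Hessian of f at 0 is [[0, 0], [0, 0]] with rank 0, so corank 2. A Groebner basis of the Jacobian ideal J(f) in C{p,q} is {p*q^2 - p*q/9 + q^2/9, -p*q/9 + q^3 + q^2/9, p^2 - 14*p*q/9 + 5*q^2/9}; counting standard monomials gives mu = 5. Corank 2; j^3 = (p - q)^2*(2*p - q) has shape L^2 M (L != M), so D-series; mu = 5 gives D_5.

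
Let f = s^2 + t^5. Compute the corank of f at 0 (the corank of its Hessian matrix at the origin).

1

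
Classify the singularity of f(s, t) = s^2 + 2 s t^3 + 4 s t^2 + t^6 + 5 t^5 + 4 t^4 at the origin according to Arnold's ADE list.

A_{4}

The Hessian of f at 0 is [[2, 0], [0, 0]] with rank 1, so corank 1. A Groebner basis of the Jacobian ideal J(f) in C{s,t} is {s + t^3 + 2*t^2, s^2, s*t - 2*s - 4*t^2}; counting standard monomials gives mu = 4. Corank 1: A-series; mu = 4 gives A_4.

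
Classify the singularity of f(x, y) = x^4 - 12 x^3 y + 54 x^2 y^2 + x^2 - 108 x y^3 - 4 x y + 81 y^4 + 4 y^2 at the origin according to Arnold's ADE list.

A_3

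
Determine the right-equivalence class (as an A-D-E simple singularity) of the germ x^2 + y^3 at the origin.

A_{2}

The Hessian of f at 0 has rank 1. Corank 1: A-series; mu = 2 gives A_2.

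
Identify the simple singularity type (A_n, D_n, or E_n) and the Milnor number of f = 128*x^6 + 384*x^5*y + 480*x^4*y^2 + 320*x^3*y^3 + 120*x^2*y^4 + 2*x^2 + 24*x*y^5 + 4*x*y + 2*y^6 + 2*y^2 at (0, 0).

The Hessian of f at 0 has rank 1. Corank 1: A-series; mu = 5 gives A_5.

Type A5, Milnor number mu = 5.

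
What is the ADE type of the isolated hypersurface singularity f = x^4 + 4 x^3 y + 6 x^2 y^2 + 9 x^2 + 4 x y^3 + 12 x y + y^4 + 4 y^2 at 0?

A_{3}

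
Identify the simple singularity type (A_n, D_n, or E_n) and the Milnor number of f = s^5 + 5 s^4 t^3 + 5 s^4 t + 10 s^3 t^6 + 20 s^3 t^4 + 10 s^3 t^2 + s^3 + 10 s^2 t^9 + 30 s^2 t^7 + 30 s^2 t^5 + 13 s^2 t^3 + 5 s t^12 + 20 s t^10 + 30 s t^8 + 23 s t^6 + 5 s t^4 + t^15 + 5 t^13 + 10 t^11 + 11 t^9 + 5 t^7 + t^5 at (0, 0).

Type E8, Milnor number mu = 8.

The Hessian of f at 0 is [[0, 0], [0, 0]] with rank 0, so corank 2. A Groebner basis of the Jacobian ideal J(f) in C{s,t} is {s^2/2 + s*t^3, -2*s^2 + t^4, s^3, s^2*t}; counting standard monomials gives mu = 8. Corank 2; j^3 = s^3 is a perfect cube, so E-series; the 5-jet and mu = 8 give E_8.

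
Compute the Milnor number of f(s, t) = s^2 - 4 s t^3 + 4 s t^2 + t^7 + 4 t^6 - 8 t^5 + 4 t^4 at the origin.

6

The Hessian of f at 0 has rank 1. Corank 1: A-series; mu = 6 gives A_6.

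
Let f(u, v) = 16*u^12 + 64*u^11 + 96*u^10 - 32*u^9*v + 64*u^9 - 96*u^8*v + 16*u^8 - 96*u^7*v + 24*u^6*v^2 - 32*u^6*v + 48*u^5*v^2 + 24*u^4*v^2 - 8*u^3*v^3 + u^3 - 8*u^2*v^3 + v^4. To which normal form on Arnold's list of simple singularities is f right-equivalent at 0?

The Hessian of f at 0 has rank 0. Corank 2; j^3 = u^3 is a perfect cube, so E-series; the 4-jet and mu = 6 give E_6.

E_6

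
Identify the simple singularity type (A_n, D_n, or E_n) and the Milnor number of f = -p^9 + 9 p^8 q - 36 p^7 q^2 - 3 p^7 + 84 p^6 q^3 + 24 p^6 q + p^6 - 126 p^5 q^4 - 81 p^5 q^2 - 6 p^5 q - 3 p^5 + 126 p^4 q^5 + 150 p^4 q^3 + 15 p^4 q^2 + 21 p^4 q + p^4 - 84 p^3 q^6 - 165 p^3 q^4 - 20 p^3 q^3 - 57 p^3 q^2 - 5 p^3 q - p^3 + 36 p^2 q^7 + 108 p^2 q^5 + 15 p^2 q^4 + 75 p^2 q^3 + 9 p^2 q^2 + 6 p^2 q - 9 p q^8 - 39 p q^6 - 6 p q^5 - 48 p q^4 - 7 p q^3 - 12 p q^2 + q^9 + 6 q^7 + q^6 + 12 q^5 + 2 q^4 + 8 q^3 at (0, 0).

The Hessian of f at 0 has rank 0. Corank 2; j^3 = -(p - 2*q)^3 is a perfect cube, so E-series; the 4-jet and mu = 7 give E_7.

Type E7, Milnor number mu = 7.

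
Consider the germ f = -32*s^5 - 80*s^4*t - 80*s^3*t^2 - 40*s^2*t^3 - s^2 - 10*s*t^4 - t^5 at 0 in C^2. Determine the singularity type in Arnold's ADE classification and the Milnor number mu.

Type A_{4}, Milnor number mu = 4.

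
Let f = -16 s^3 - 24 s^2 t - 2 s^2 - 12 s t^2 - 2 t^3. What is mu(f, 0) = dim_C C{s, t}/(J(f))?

The Hessian of f at 0 has rank 1. Corank 1: A-series; mu = 2 gives A_2.

2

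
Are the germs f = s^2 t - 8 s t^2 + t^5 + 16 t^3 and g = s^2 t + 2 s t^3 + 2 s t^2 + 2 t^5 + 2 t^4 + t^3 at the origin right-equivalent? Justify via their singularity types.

Yes.

The Hessian of f at 0 has rank 0. Corank 2; j^3 = t*(s - 4*t)^2 has shape L^2 M (L != M), so D-series; mu = 6 gives D_6. The Hessian of g at 0 has rank 0. Corank 2; j^3 = t*(s + t)^2 has shape L^2 M (L != M), so D-series; mu = 6 gives D_6. Both have type D_6, hence right-equivalent.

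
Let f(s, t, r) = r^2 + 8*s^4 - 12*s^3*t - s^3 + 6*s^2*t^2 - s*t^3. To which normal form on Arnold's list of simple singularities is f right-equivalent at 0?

E_7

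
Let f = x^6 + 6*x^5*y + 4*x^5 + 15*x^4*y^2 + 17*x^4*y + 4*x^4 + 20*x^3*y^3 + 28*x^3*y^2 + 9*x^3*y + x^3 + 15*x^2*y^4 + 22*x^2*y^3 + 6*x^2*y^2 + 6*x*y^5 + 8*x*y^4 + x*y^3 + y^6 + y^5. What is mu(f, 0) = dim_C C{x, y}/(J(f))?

The Hessian of f at 0 is [[0, 0], [0, 0]] with rank 0, so corank 2. A Groebner basis of the Jacobian ideal J(f) in C{x,y} is {-3*x^2/5 + y^4 - y^3/5, x^3, x^2*y + x^2/5 + y^3/15, x^2/5 + x*y^2 + y^3/15}; counting standard monomials gives mu = 7. Corank 2; j^3 = x^3 is a perfect cube, so E-series; the 4-jet and mu = 7 give E_7.

7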